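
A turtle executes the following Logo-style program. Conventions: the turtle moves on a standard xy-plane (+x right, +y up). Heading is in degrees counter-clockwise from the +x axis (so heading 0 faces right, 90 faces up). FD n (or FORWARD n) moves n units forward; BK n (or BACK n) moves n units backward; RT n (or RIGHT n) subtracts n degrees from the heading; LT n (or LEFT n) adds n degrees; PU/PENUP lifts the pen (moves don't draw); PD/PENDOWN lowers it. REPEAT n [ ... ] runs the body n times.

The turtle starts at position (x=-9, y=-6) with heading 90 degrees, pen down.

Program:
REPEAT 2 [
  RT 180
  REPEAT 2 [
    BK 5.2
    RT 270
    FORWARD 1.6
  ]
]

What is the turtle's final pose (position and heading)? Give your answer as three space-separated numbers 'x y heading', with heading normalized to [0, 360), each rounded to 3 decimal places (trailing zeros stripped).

Answer: -16.2 7.6 90

Derivation:
Executing turtle program step by step:
Start: pos=(-9,-6), heading=90, pen down
REPEAT 2 [
  -- iteration 1/2 --
  RT 180: heading 90 -> 270
  REPEAT 2 [
    -- iteration 1/2 --
    BK 5.2: (-9,-6) -> (-9,-0.8) [heading=270, draw]
    RT 270: heading 270 -> 0
    FD 1.6: (-9,-0.8) -> (-7.4,-0.8) [heading=0, draw]
    -- iteration 2/2 --
    BK 5.2: (-7.4,-0.8) -> (-12.6,-0.8) [heading=0, draw]
    RT 270: heading 0 -> 90
    FD 1.6: (-12.6,-0.8) -> (-12.6,0.8) [heading=90, draw]
  ]
  -- iteration 2/2 --
  RT 180: heading 90 -> 270
  REPEAT 2 [
    -- iteration 1/2 --
    BK 5.2: (-12.6,0.8) -> (-12.6,6) [heading=270, draw]
    RT 270: heading 270 -> 0
    FD 1.6: (-12.6,6) -> (-11,6) [heading=0, draw]
    -- iteration 2/2 --
    BK 5.2: (-11,6) -> (-16.2,6) [heading=0, draw]
    RT 270: heading 0 -> 90
    FD 1.6: (-16.2,6) -> (-16.2,7.6) [heading=90, draw]
  ]
]
Final: pos=(-16.2,7.6), heading=90, 8 segment(s) drawn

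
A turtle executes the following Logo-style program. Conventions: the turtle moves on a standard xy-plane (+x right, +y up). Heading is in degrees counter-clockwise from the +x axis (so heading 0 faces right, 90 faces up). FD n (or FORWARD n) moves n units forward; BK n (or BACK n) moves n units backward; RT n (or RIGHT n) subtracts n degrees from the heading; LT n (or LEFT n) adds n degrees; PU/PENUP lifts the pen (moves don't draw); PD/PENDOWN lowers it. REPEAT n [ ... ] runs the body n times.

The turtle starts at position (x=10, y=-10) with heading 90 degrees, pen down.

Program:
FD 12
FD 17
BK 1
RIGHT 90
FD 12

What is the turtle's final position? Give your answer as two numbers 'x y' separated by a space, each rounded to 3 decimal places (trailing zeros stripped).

Executing turtle program step by step:
Start: pos=(10,-10), heading=90, pen down
FD 12: (10,-10) -> (10,2) [heading=90, draw]
FD 17: (10,2) -> (10,19) [heading=90, draw]
BK 1: (10,19) -> (10,18) [heading=90, draw]
RT 90: heading 90 -> 0
FD 12: (10,18) -> (22,18) [heading=0, draw]
Final: pos=(22,18), heading=0, 4 segment(s) drawn

Answer: 22 18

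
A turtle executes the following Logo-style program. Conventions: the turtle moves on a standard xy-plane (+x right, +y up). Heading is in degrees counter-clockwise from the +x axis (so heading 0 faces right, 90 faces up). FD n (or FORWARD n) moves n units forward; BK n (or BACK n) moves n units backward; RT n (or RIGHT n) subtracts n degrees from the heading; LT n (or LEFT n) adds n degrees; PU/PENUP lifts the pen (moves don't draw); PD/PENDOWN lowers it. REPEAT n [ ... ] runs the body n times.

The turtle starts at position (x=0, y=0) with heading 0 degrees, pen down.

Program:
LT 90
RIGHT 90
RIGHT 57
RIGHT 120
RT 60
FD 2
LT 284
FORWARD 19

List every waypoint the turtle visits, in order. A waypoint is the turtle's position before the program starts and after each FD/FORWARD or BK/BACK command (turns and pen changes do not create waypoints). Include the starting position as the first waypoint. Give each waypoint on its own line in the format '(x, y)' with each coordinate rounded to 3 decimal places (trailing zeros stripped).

Executing turtle program step by step:
Start: pos=(0,0), heading=0, pen down
LT 90: heading 0 -> 90
RT 90: heading 90 -> 0
RT 57: heading 0 -> 303
RT 120: heading 303 -> 183
RT 60: heading 183 -> 123
FD 2: (0,0) -> (-1.089,1.677) [heading=123, draw]
LT 284: heading 123 -> 47
FD 19: (-1.089,1.677) -> (11.869,15.573) [heading=47, draw]
Final: pos=(11.869,15.573), heading=47, 2 segment(s) drawn
Waypoints (3 total):
(0, 0)
(-1.089, 1.677)
(11.869, 15.573)

Answer: (0, 0)
(-1.089, 1.677)
(11.869, 15.573)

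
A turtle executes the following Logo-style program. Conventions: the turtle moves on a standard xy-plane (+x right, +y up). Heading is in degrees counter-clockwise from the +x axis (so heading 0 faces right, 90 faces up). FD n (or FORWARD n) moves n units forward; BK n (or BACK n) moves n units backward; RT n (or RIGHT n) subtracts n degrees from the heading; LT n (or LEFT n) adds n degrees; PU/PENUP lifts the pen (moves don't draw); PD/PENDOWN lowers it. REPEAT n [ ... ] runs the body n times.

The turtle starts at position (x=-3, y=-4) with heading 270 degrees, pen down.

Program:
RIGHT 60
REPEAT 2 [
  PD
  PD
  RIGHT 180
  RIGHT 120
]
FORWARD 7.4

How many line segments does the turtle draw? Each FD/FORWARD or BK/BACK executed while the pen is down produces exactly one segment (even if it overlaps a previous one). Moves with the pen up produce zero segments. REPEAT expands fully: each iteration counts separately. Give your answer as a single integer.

Answer: 1

Derivation:
Executing turtle program step by step:
Start: pos=(-3,-4), heading=270, pen down
RT 60: heading 270 -> 210
REPEAT 2 [
  -- iteration 1/2 --
  PD: pen down
  PD: pen down
  RT 180: heading 210 -> 30
  RT 120: heading 30 -> 270
  -- iteration 2/2 --
  PD: pen down
  PD: pen down
  RT 180: heading 270 -> 90
  RT 120: heading 90 -> 330
]
FD 7.4: (-3,-4) -> (3.409,-7.7) [heading=330, draw]
Final: pos=(3.409,-7.7), heading=330, 1 segment(s) drawn
Segments drawn: 1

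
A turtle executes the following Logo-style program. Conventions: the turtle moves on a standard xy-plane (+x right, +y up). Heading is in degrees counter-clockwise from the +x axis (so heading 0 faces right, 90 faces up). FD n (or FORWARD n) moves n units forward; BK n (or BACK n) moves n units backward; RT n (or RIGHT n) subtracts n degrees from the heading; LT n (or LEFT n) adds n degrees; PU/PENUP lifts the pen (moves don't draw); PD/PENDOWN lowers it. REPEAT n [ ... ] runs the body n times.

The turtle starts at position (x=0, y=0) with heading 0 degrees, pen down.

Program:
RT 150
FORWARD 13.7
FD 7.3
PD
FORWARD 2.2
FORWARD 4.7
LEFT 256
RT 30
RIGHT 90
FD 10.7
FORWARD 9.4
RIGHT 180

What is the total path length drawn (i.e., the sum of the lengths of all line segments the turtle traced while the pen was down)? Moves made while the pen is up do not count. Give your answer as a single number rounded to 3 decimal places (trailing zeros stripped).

Executing turtle program step by step:
Start: pos=(0,0), heading=0, pen down
RT 150: heading 0 -> 210
FD 13.7: (0,0) -> (-11.865,-6.85) [heading=210, draw]
FD 7.3: (-11.865,-6.85) -> (-18.187,-10.5) [heading=210, draw]
PD: pen down
FD 2.2: (-18.187,-10.5) -> (-20.092,-11.6) [heading=210, draw]
FD 4.7: (-20.092,-11.6) -> (-24.162,-13.95) [heading=210, draw]
LT 256: heading 210 -> 106
RT 30: heading 106 -> 76
RT 90: heading 76 -> 346
FD 10.7: (-24.162,-13.95) -> (-13.78,-16.539) [heading=346, draw]
FD 9.4: (-13.78,-16.539) -> (-4.659,-18.813) [heading=346, draw]
RT 180: heading 346 -> 166
Final: pos=(-4.659,-18.813), heading=166, 6 segment(s) drawn

Segment lengths:
  seg 1: (0,0) -> (-11.865,-6.85), length = 13.7
  seg 2: (-11.865,-6.85) -> (-18.187,-10.5), length = 7.3
  seg 3: (-18.187,-10.5) -> (-20.092,-11.6), length = 2.2
  seg 4: (-20.092,-11.6) -> (-24.162,-13.95), length = 4.7
  seg 5: (-24.162,-13.95) -> (-13.78,-16.539), length = 10.7
  seg 6: (-13.78,-16.539) -> (-4.659,-18.813), length = 9.4
Total = 48

Answer: 48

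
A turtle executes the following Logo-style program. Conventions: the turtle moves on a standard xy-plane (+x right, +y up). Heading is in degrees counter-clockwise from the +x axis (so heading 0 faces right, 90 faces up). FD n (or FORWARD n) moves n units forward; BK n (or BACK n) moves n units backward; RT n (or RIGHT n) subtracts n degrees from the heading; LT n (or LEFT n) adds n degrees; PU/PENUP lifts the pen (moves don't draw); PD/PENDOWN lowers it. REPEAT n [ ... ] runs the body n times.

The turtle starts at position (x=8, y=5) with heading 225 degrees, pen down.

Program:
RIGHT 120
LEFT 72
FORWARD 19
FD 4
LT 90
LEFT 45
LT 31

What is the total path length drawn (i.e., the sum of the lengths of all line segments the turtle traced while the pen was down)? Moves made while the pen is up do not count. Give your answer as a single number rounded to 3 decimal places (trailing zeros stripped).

Executing turtle program step by step:
Start: pos=(8,5), heading=225, pen down
RT 120: heading 225 -> 105
LT 72: heading 105 -> 177
FD 19: (8,5) -> (-10.974,5.994) [heading=177, draw]
FD 4: (-10.974,5.994) -> (-14.968,6.204) [heading=177, draw]
LT 90: heading 177 -> 267
LT 45: heading 267 -> 312
LT 31: heading 312 -> 343
Final: pos=(-14.968,6.204), heading=343, 2 segment(s) drawn

Segment lengths:
  seg 1: (8,5) -> (-10.974,5.994), length = 19
  seg 2: (-10.974,5.994) -> (-14.968,6.204), length = 4
Total = 23

Answer: 23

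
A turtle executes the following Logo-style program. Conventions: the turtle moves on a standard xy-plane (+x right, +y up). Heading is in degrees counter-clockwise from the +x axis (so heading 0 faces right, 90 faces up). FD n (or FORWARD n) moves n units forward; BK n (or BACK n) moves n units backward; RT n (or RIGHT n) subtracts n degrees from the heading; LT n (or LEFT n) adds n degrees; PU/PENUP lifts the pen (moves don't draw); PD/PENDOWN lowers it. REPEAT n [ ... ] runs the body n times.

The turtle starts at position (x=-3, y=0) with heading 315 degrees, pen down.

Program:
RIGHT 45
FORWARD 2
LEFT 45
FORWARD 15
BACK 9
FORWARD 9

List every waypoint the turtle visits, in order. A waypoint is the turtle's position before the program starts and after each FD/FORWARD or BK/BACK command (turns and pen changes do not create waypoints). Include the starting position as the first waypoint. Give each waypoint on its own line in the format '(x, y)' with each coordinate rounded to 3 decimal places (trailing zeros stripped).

Executing turtle program step by step:
Start: pos=(-3,0), heading=315, pen down
RT 45: heading 315 -> 270
FD 2: (-3,0) -> (-3,-2) [heading=270, draw]
LT 45: heading 270 -> 315
FD 15: (-3,-2) -> (7.607,-12.607) [heading=315, draw]
BK 9: (7.607,-12.607) -> (1.243,-6.243) [heading=315, draw]
FD 9: (1.243,-6.243) -> (7.607,-12.607) [heading=315, draw]
Final: pos=(7.607,-12.607), heading=315, 4 segment(s) drawn
Waypoints (5 total):
(-3, 0)
(-3, -2)
(7.607, -12.607)
(1.243, -6.243)
(7.607, -12.607)

Answer: (-3, 0)
(-3, -2)
(7.607, -12.607)
(1.243, -6.243)
(7.607, -12.607)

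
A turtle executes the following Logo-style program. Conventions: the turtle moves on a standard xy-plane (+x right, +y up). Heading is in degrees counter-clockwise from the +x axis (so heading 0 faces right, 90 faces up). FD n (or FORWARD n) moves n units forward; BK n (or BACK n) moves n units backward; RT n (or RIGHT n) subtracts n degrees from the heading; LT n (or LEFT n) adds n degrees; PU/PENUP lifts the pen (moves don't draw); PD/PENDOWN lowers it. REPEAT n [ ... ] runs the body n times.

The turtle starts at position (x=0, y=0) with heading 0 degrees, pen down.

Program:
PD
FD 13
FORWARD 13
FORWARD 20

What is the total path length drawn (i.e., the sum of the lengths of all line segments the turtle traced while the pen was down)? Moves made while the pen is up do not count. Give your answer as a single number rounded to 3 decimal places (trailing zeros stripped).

Answer: 46

Derivation:
Executing turtle program step by step:
Start: pos=(0,0), heading=0, pen down
PD: pen down
FD 13: (0,0) -> (13,0) [heading=0, draw]
FD 13: (13,0) -> (26,0) [heading=0, draw]
FD 20: (26,0) -> (46,0) [heading=0, draw]
Final: pos=(46,0), heading=0, 3 segment(s) drawn

Segment lengths:
  seg 1: (0,0) -> (13,0), length = 13
  seg 2: (13,0) -> (26,0), length = 13
  seg 3: (26,0) -> (46,0), length = 20
Total = 46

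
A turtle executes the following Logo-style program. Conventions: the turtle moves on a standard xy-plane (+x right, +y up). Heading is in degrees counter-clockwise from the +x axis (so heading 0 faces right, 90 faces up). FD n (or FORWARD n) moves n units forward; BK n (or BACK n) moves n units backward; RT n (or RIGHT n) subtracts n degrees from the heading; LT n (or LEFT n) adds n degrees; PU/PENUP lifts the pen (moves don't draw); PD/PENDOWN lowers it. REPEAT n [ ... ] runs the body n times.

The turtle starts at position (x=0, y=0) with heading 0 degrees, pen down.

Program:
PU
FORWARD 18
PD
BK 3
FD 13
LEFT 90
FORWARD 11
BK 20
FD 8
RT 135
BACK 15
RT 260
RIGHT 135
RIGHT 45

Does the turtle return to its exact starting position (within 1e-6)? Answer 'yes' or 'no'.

Answer: no

Derivation:
Executing turtle program step by step:
Start: pos=(0,0), heading=0, pen down
PU: pen up
FD 18: (0,0) -> (18,0) [heading=0, move]
PD: pen down
BK 3: (18,0) -> (15,0) [heading=0, draw]
FD 13: (15,0) -> (28,0) [heading=0, draw]
LT 90: heading 0 -> 90
FD 11: (28,0) -> (28,11) [heading=90, draw]
BK 20: (28,11) -> (28,-9) [heading=90, draw]
FD 8: (28,-9) -> (28,-1) [heading=90, draw]
RT 135: heading 90 -> 315
BK 15: (28,-1) -> (17.393,9.607) [heading=315, draw]
RT 260: heading 315 -> 55
RT 135: heading 55 -> 280
RT 45: heading 280 -> 235
Final: pos=(17.393,9.607), heading=235, 6 segment(s) drawn

Start position: (0, 0)
Final position: (17.393, 9.607)
Distance = 19.87; >= 1e-6 -> NOT closed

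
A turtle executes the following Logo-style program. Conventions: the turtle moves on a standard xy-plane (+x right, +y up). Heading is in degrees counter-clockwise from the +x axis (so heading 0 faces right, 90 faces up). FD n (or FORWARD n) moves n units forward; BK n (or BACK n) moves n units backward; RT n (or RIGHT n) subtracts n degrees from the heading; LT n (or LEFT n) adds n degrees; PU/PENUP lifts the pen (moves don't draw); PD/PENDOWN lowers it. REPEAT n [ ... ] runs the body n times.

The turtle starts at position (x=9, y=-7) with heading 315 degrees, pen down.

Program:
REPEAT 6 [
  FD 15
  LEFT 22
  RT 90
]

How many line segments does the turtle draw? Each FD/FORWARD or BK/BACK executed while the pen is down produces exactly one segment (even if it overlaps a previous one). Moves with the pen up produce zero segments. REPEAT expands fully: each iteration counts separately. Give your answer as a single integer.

Answer: 6

Derivation:
Executing turtle program step by step:
Start: pos=(9,-7), heading=315, pen down
REPEAT 6 [
  -- iteration 1/6 --
  FD 15: (9,-7) -> (19.607,-17.607) [heading=315, draw]
  LT 22: heading 315 -> 337
  RT 90: heading 337 -> 247
  -- iteration 2/6 --
  FD 15: (19.607,-17.607) -> (13.746,-31.414) [heading=247, draw]
  LT 22: heading 247 -> 269
  RT 90: heading 269 -> 179
  -- iteration 3/6 --
  FD 15: (13.746,-31.414) -> (-1.252,-31.152) [heading=179, draw]
  LT 22: heading 179 -> 201
  RT 90: heading 201 -> 111
  -- iteration 4/6 --
  FD 15: (-1.252,-31.152) -> (-6.628,-17.149) [heading=111, draw]
  LT 22: heading 111 -> 133
  RT 90: heading 133 -> 43
  -- iteration 5/6 --
  FD 15: (-6.628,-17.149) -> (4.343,-6.919) [heading=43, draw]
  LT 22: heading 43 -> 65
  RT 90: heading 65 -> 335
  -- iteration 6/6 --
  FD 15: (4.343,-6.919) -> (17.937,-13.258) [heading=335, draw]
  LT 22: heading 335 -> 357
  RT 90: heading 357 -> 267
]
Final: pos=(17.937,-13.258), heading=267, 6 segment(s) drawn
Segments drawn: 6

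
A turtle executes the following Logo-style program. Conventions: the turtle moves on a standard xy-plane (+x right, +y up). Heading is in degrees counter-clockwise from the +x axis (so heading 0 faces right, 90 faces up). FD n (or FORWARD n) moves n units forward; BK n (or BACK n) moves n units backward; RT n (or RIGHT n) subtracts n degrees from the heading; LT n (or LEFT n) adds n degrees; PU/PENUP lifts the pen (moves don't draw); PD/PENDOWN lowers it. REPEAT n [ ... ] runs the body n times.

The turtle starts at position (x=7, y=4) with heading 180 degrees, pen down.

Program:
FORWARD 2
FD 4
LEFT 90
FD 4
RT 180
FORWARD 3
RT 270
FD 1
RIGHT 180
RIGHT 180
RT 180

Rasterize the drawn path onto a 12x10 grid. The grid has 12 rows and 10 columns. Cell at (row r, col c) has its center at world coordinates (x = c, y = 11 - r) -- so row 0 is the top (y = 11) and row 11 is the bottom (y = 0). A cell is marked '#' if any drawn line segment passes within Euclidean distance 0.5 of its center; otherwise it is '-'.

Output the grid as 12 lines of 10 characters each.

Segment 0: (7,4) -> (5,4)
Segment 1: (5,4) -> (1,4)
Segment 2: (1,4) -> (1,0)
Segment 3: (1,0) -> (1,3)
Segment 4: (1,3) -> (-0,3)

Answer: ----------
----------
----------
----------
----------
----------
----------
-#######--
##--------
-#--------
-#--------
-#--------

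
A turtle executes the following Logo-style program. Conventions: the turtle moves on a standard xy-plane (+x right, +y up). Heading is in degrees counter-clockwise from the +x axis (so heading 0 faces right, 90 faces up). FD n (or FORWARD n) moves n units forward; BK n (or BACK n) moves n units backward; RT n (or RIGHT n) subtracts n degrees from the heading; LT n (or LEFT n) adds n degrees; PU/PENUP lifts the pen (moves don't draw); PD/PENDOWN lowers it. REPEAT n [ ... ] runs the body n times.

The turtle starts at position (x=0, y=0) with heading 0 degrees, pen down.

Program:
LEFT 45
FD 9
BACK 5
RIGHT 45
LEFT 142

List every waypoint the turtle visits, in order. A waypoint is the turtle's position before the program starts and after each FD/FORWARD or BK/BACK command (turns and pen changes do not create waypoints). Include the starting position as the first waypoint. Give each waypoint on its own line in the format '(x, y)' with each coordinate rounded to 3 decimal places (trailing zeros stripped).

Answer: (0, 0)
(6.364, 6.364)
(2.828, 2.828)

Derivation:
Executing turtle program step by step:
Start: pos=(0,0), heading=0, pen down
LT 45: heading 0 -> 45
FD 9: (0,0) -> (6.364,6.364) [heading=45, draw]
BK 5: (6.364,6.364) -> (2.828,2.828) [heading=45, draw]
RT 45: heading 45 -> 0
LT 142: heading 0 -> 142
Final: pos=(2.828,2.828), heading=142, 2 segment(s) drawn
Waypoints (3 total):
(0, 0)
(6.364, 6.364)
(2.828, 2.828)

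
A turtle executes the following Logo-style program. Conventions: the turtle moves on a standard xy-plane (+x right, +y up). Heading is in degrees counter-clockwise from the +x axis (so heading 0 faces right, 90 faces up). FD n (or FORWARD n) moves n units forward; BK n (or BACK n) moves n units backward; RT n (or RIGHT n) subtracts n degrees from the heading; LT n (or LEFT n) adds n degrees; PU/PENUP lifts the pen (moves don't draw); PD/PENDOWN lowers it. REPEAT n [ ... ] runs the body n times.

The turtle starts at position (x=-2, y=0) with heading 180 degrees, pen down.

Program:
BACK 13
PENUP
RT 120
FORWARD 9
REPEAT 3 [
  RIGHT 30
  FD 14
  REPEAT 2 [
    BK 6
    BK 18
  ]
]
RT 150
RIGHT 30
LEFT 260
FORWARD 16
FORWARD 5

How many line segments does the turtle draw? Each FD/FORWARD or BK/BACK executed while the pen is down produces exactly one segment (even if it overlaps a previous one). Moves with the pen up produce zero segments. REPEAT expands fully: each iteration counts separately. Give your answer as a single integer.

Answer: 1

Derivation:
Executing turtle program step by step:
Start: pos=(-2,0), heading=180, pen down
BK 13: (-2,0) -> (11,0) [heading=180, draw]
PU: pen up
RT 120: heading 180 -> 60
FD 9: (11,0) -> (15.5,7.794) [heading=60, move]
REPEAT 3 [
  -- iteration 1/3 --
  RT 30: heading 60 -> 30
  FD 14: (15.5,7.794) -> (27.624,14.794) [heading=30, move]
  REPEAT 2 [
    -- iteration 1/2 --
    BK 6: (27.624,14.794) -> (22.428,11.794) [heading=30, move]
    BK 18: (22.428,11.794) -> (6.84,2.794) [heading=30, move]
    -- iteration 2/2 --
    BK 6: (6.84,2.794) -> (1.644,-0.206) [heading=30, move]
    BK 18: (1.644,-0.206) -> (-13.945,-9.206) [heading=30, move]
  ]
  -- iteration 2/3 --
  RT 30: heading 30 -> 0
  FD 14: (-13.945,-9.206) -> (0.055,-9.206) [heading=0, move]
  REPEAT 2 [
    -- iteration 1/2 --
    BK 6: (0.055,-9.206) -> (-5.945,-9.206) [heading=0, move]
    BK 18: (-5.945,-9.206) -> (-23.945,-9.206) [heading=0, move]
    -- iteration 2/2 --
    BK 6: (-23.945,-9.206) -> (-29.945,-9.206) [heading=0, move]
    BK 18: (-29.945,-9.206) -> (-47.945,-9.206) [heading=0, move]
  ]
  -- iteration 3/3 --
  RT 30: heading 0 -> 330
  FD 14: (-47.945,-9.206) -> (-35.821,-16.206) [heading=330, move]
  REPEAT 2 [
    -- iteration 1/2 --
    BK 6: (-35.821,-16.206) -> (-41.017,-13.206) [heading=330, move]
    BK 18: (-41.017,-13.206) -> (-56.605,-4.206) [heading=330, move]
    -- iteration 2/2 --
    BK 6: (-56.605,-4.206) -> (-61.801,-1.206) [heading=330, move]
    BK 18: (-61.801,-1.206) -> (-77.39,7.794) [heading=330, move]
  ]
]
RT 150: heading 330 -> 180
RT 30: heading 180 -> 150
LT 260: heading 150 -> 50
FD 16: (-77.39,7.794) -> (-67.105,20.051) [heading=50, move]
FD 5: (-67.105,20.051) -> (-63.891,23.881) [heading=50, move]
Final: pos=(-63.891,23.881), heading=50, 1 segment(s) drawn
Segments drawn: 1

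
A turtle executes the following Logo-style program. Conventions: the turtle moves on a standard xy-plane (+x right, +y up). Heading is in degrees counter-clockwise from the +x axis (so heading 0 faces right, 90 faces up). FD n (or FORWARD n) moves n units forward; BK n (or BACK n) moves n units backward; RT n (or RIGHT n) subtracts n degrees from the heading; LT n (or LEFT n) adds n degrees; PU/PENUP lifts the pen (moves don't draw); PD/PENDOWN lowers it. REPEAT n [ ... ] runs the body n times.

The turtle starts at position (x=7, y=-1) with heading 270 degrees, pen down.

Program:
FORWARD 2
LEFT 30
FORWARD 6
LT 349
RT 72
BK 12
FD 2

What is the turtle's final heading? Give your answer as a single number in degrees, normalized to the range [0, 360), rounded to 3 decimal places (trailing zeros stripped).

Answer: 217

Derivation:
Executing turtle program step by step:
Start: pos=(7,-1), heading=270, pen down
FD 2: (7,-1) -> (7,-3) [heading=270, draw]
LT 30: heading 270 -> 300
FD 6: (7,-3) -> (10,-8.196) [heading=300, draw]
LT 349: heading 300 -> 289
RT 72: heading 289 -> 217
BK 12: (10,-8.196) -> (19.584,-0.974) [heading=217, draw]
FD 2: (19.584,-0.974) -> (17.986,-2.178) [heading=217, draw]
Final: pos=(17.986,-2.178), heading=217, 4 segment(s) drawn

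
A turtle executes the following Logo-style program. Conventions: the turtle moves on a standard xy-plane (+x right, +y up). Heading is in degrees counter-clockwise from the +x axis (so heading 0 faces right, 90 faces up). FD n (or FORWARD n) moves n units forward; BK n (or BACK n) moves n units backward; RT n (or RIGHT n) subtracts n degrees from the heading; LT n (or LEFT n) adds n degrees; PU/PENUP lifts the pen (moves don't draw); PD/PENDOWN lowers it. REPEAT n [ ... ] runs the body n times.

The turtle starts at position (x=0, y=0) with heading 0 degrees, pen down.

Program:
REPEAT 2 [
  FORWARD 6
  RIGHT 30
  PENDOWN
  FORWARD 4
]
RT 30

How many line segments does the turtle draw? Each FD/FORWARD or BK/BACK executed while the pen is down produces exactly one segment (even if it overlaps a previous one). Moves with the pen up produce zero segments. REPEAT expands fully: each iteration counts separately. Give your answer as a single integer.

Answer: 4

Derivation:
Executing turtle program step by step:
Start: pos=(0,0), heading=0, pen down
REPEAT 2 [
  -- iteration 1/2 --
  FD 6: (0,0) -> (6,0) [heading=0, draw]
  RT 30: heading 0 -> 330
  PD: pen down
  FD 4: (6,0) -> (9.464,-2) [heading=330, draw]
  -- iteration 2/2 --
  FD 6: (9.464,-2) -> (14.66,-5) [heading=330, draw]
  RT 30: heading 330 -> 300
  PD: pen down
  FD 4: (14.66,-5) -> (16.66,-8.464) [heading=300, draw]
]
RT 30: heading 300 -> 270
Final: pos=(16.66,-8.464), heading=270, 4 segment(s) drawn
Segments drawn: 4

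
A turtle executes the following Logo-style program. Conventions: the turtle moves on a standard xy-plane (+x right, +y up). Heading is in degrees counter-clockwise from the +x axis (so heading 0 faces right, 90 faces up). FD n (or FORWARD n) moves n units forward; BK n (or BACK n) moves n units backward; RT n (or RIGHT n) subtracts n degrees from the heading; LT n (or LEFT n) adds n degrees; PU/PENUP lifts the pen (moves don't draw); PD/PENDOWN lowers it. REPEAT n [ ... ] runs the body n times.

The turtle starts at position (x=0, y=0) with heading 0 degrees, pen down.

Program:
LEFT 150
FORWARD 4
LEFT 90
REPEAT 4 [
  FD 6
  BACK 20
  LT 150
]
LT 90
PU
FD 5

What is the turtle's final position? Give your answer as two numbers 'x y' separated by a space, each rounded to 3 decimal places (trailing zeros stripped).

Answer: -11.043 11.624

Derivation:
Executing turtle program step by step:
Start: pos=(0,0), heading=0, pen down
LT 150: heading 0 -> 150
FD 4: (0,0) -> (-3.464,2) [heading=150, draw]
LT 90: heading 150 -> 240
REPEAT 4 [
  -- iteration 1/4 --
  FD 6: (-3.464,2) -> (-6.464,-3.196) [heading=240, draw]
  BK 20: (-6.464,-3.196) -> (3.536,14.124) [heading=240, draw]
  LT 150: heading 240 -> 30
  -- iteration 2/4 --
  FD 6: (3.536,14.124) -> (8.732,17.124) [heading=30, draw]
  BK 20: (8.732,17.124) -> (-8.588,7.124) [heading=30, draw]
  LT 150: heading 30 -> 180
  -- iteration 3/4 --
  FD 6: (-8.588,7.124) -> (-14.588,7.124) [heading=180, draw]
  BK 20: (-14.588,7.124) -> (5.412,7.124) [heading=180, draw]
  LT 150: heading 180 -> 330
  -- iteration 4/4 --
  FD 6: (5.412,7.124) -> (10.608,4.124) [heading=330, draw]
  BK 20: (10.608,4.124) -> (-6.713,14.124) [heading=330, draw]
  LT 150: heading 330 -> 120
]
LT 90: heading 120 -> 210
PU: pen up
FD 5: (-6.713,14.124) -> (-11.043,11.624) [heading=210, move]
Final: pos=(-11.043,11.624), heading=210, 9 segment(s) drawn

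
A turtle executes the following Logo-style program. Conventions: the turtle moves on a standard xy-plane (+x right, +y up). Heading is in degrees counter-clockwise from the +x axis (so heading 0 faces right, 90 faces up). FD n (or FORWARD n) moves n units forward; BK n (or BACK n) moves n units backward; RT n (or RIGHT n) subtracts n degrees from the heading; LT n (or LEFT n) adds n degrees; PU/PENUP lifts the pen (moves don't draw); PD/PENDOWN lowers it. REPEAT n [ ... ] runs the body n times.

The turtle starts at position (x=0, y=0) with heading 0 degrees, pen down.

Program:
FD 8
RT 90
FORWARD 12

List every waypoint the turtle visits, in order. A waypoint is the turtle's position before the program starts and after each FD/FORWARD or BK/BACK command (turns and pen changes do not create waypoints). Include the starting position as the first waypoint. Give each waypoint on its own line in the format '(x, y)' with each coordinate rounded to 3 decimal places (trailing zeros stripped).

Answer: (0, 0)
(8, 0)
(8, -12)

Derivation:
Executing turtle program step by step:
Start: pos=(0,0), heading=0, pen down
FD 8: (0,0) -> (8,0) [heading=0, draw]
RT 90: heading 0 -> 270
FD 12: (8,0) -> (8,-12) [heading=270, draw]
Final: pos=(8,-12), heading=270, 2 segment(s) drawn
Waypoints (3 total):
(0, 0)
(8, 0)
(8, -12)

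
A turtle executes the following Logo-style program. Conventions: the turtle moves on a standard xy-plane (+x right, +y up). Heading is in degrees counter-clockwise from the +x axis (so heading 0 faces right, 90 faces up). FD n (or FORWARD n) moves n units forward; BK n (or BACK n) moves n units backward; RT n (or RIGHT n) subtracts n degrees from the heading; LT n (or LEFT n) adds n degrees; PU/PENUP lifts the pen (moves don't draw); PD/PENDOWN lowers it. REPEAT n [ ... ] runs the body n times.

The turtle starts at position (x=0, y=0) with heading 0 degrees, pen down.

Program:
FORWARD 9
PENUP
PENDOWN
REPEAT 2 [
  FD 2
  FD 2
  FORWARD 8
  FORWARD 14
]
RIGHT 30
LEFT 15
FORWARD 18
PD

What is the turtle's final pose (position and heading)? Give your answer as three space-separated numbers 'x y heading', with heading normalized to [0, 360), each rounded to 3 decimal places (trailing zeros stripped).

Executing turtle program step by step:
Start: pos=(0,0), heading=0, pen down
FD 9: (0,0) -> (9,0) [heading=0, draw]
PU: pen up
PD: pen down
REPEAT 2 [
  -- iteration 1/2 --
  FD 2: (9,0) -> (11,0) [heading=0, draw]
  FD 2: (11,0) -> (13,0) [heading=0, draw]
  FD 8: (13,0) -> (21,0) [heading=0, draw]
  FD 14: (21,0) -> (35,0) [heading=0, draw]
  -- iteration 2/2 --
  FD 2: (35,0) -> (37,0) [heading=0, draw]
  FD 2: (37,0) -> (39,0) [heading=0, draw]
  FD 8: (39,0) -> (47,0) [heading=0, draw]
  FD 14: (47,0) -> (61,0) [heading=0, draw]
]
RT 30: heading 0 -> 330
LT 15: heading 330 -> 345
FD 18: (61,0) -> (78.387,-4.659) [heading=345, draw]
PD: pen down
Final: pos=(78.387,-4.659), heading=345, 10 segment(s) drawn

Answer: 78.387 -4.659 345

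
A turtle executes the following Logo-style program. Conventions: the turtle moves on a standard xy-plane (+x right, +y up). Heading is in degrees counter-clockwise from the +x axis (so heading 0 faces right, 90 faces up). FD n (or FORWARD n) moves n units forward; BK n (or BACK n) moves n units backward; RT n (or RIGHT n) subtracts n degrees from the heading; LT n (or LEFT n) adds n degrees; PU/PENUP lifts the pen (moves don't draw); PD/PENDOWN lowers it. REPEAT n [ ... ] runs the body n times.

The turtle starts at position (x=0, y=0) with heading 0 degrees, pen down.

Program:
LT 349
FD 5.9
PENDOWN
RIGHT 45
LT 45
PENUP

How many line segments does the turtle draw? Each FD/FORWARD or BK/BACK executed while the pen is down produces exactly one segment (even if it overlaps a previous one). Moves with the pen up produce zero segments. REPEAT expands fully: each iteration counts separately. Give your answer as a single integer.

Executing turtle program step by step:
Start: pos=(0,0), heading=0, pen down
LT 349: heading 0 -> 349
FD 5.9: (0,0) -> (5.792,-1.126) [heading=349, draw]
PD: pen down
RT 45: heading 349 -> 304
LT 45: heading 304 -> 349
PU: pen up
Final: pos=(5.792,-1.126), heading=349, 1 segment(s) drawn
Segments drawn: 1

Answer: 1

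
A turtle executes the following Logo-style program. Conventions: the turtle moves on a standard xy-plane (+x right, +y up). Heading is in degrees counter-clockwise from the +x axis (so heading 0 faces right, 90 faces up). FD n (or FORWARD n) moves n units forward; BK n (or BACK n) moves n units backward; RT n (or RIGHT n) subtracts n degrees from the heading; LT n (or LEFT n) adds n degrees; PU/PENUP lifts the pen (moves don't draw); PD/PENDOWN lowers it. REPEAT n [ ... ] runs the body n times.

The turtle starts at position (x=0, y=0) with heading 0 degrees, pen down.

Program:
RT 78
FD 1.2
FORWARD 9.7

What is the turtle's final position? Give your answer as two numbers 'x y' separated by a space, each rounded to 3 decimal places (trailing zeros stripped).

Answer: 2.266 -10.662

Derivation:
Executing turtle program step by step:
Start: pos=(0,0), heading=0, pen down
RT 78: heading 0 -> 282
FD 1.2: (0,0) -> (0.249,-1.174) [heading=282, draw]
FD 9.7: (0.249,-1.174) -> (2.266,-10.662) [heading=282, draw]
Final: pos=(2.266,-10.662), heading=282, 2 segment(s) drawn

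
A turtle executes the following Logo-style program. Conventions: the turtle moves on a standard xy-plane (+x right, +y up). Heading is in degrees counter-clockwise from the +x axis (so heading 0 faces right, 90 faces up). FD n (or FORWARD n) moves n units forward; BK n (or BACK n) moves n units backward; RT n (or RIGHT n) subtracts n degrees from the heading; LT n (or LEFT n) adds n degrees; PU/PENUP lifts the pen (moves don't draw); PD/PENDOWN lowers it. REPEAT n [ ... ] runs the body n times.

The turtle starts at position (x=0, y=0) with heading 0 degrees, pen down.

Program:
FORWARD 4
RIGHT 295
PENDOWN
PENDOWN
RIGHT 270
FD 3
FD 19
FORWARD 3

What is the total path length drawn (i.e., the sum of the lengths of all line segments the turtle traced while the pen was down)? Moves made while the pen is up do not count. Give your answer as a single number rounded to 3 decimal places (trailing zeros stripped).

Executing turtle program step by step:
Start: pos=(0,0), heading=0, pen down
FD 4: (0,0) -> (4,0) [heading=0, draw]
RT 295: heading 0 -> 65
PD: pen down
PD: pen down
RT 270: heading 65 -> 155
FD 3: (4,0) -> (1.281,1.268) [heading=155, draw]
FD 19: (1.281,1.268) -> (-15.939,9.298) [heading=155, draw]
FD 3: (-15.939,9.298) -> (-18.658,10.565) [heading=155, draw]
Final: pos=(-18.658,10.565), heading=155, 4 segment(s) drawn

Segment lengths:
  seg 1: (0,0) -> (4,0), length = 4
  seg 2: (4,0) -> (1.281,1.268), length = 3
  seg 3: (1.281,1.268) -> (-15.939,9.298), length = 19
  seg 4: (-15.939,9.298) -> (-18.658,10.565), length = 3
Total = 29

Answer: 29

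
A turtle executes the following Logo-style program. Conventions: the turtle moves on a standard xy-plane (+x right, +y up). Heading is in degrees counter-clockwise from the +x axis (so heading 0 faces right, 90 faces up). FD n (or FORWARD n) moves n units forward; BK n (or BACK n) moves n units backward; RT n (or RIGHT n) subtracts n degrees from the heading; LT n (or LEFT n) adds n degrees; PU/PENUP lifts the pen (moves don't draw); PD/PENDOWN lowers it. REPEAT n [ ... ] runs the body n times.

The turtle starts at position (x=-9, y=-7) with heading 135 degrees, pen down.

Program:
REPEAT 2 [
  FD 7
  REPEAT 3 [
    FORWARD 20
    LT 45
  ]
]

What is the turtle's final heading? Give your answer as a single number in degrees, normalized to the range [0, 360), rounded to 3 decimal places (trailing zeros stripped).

Answer: 45

Derivation:
Executing turtle program step by step:
Start: pos=(-9,-7), heading=135, pen down
REPEAT 2 [
  -- iteration 1/2 --
  FD 7: (-9,-7) -> (-13.95,-2.05) [heading=135, draw]
  REPEAT 3 [
    -- iteration 1/3 --
    FD 20: (-13.95,-2.05) -> (-28.092,12.092) [heading=135, draw]
    LT 45: heading 135 -> 180
    -- iteration 2/3 --
    FD 20: (-28.092,12.092) -> (-48.092,12.092) [heading=180, draw]
    LT 45: heading 180 -> 225
    -- iteration 3/3 --
    FD 20: (-48.092,12.092) -> (-62.234,-2.05) [heading=225, draw]
    LT 45: heading 225 -> 270
  ]
  -- iteration 2/2 --
  FD 7: (-62.234,-2.05) -> (-62.234,-9.05) [heading=270, draw]
  REPEAT 3 [
    -- iteration 1/3 --
    FD 20: (-62.234,-9.05) -> (-62.234,-29.05) [heading=270, draw]
    LT 45: heading 270 -> 315
    -- iteration 2/3 --
    FD 20: (-62.234,-29.05) -> (-48.092,-43.192) [heading=315, draw]
    LT 45: heading 315 -> 0
    -- iteration 3/3 --
    FD 20: (-48.092,-43.192) -> (-28.092,-43.192) [heading=0, draw]
    LT 45: heading 0 -> 45
  ]
]
Final: pos=(-28.092,-43.192), heading=45, 8 segment(s) drawn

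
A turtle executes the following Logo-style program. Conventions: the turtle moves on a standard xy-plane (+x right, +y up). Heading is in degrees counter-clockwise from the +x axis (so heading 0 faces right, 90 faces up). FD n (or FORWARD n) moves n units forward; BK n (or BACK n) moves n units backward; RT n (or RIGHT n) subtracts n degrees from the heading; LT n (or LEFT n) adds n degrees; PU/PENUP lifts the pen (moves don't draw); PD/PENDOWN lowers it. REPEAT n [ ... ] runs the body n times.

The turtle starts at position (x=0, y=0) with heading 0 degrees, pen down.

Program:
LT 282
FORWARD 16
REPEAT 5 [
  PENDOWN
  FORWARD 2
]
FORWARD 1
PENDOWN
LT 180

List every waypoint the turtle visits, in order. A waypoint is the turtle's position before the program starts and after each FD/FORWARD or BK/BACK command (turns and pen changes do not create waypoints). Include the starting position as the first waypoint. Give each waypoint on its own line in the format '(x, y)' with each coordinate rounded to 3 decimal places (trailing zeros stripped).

Answer: (0, 0)
(3.327, -15.65)
(3.742, -17.607)
(4.158, -19.563)
(4.574, -21.519)
(4.99, -23.476)
(5.406, -25.432)
(5.614, -26.41)

Derivation:
Executing turtle program step by step:
Start: pos=(0,0), heading=0, pen down
LT 282: heading 0 -> 282
FD 16: (0,0) -> (3.327,-15.65) [heading=282, draw]
REPEAT 5 [
  -- iteration 1/5 --
  PD: pen down
  FD 2: (3.327,-15.65) -> (3.742,-17.607) [heading=282, draw]
  -- iteration 2/5 --
  PD: pen down
  FD 2: (3.742,-17.607) -> (4.158,-19.563) [heading=282, draw]
  -- iteration 3/5 --
  PD: pen down
  FD 2: (4.158,-19.563) -> (4.574,-21.519) [heading=282, draw]
  -- iteration 4/5 --
  PD: pen down
  FD 2: (4.574,-21.519) -> (4.99,-23.476) [heading=282, draw]
  -- iteration 5/5 --
  PD: pen down
  FD 2: (4.99,-23.476) -> (5.406,-25.432) [heading=282, draw]
]
FD 1: (5.406,-25.432) -> (5.614,-26.41) [heading=282, draw]
PD: pen down
LT 180: heading 282 -> 102
Final: pos=(5.614,-26.41), heading=102, 7 segment(s) drawn
Waypoints (8 total):
(0, 0)
(3.327, -15.65)
(3.742, -17.607)
(4.158, -19.563)
(4.574, -21.519)
(4.99, -23.476)
(5.406, -25.432)
(5.614, -26.41)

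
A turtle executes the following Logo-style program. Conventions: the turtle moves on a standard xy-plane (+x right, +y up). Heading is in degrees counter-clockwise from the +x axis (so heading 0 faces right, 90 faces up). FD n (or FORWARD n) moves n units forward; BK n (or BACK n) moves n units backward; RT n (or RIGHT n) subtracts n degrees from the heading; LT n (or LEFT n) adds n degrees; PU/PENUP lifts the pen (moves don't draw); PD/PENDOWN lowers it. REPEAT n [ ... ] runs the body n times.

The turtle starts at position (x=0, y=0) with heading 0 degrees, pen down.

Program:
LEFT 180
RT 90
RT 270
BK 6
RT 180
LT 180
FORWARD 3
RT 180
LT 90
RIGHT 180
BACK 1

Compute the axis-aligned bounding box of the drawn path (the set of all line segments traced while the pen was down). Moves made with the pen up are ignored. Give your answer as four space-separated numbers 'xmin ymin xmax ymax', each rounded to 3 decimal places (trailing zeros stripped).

Executing turtle program step by step:
Start: pos=(0,0), heading=0, pen down
LT 180: heading 0 -> 180
RT 90: heading 180 -> 90
RT 270: heading 90 -> 180
BK 6: (0,0) -> (6,0) [heading=180, draw]
RT 180: heading 180 -> 0
LT 180: heading 0 -> 180
FD 3: (6,0) -> (3,0) [heading=180, draw]
RT 180: heading 180 -> 0
LT 90: heading 0 -> 90
RT 180: heading 90 -> 270
BK 1: (3,0) -> (3,1) [heading=270, draw]
Final: pos=(3,1), heading=270, 3 segment(s) drawn

Segment endpoints: x in {0, 3, 3, 6}, y in {0, 0, 0, 1}
xmin=0, ymin=0, xmax=6, ymax=1

Answer: 0 0 6 1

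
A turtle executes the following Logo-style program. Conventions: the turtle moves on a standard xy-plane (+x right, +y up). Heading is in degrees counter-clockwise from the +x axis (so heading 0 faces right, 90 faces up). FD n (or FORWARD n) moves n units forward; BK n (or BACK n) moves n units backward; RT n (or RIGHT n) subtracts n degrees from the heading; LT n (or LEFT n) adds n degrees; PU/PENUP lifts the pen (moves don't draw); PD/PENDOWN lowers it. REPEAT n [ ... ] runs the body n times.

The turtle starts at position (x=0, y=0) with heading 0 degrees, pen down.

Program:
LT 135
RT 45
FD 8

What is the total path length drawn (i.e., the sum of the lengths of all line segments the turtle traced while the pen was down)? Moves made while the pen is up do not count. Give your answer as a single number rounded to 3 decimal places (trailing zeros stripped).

Answer: 8

Derivation:
Executing turtle program step by step:
Start: pos=(0,0), heading=0, pen down
LT 135: heading 0 -> 135
RT 45: heading 135 -> 90
FD 8: (0,0) -> (0,8) [heading=90, draw]
Final: pos=(0,8), heading=90, 1 segment(s) drawn

Segment lengths:
  seg 1: (0,0) -> (0,8), length = 8
Total = 8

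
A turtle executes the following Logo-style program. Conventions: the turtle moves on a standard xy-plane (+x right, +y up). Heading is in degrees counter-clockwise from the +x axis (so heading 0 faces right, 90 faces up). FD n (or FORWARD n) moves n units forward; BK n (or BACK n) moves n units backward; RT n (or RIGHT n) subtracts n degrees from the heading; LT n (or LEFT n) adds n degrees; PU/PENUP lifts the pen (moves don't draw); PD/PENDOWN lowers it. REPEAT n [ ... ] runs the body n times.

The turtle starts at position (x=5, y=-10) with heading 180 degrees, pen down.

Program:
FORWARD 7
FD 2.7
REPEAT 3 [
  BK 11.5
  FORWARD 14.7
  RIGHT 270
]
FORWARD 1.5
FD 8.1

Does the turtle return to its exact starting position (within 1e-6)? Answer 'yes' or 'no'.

Executing turtle program step by step:
Start: pos=(5,-10), heading=180, pen down
FD 7: (5,-10) -> (-2,-10) [heading=180, draw]
FD 2.7: (-2,-10) -> (-4.7,-10) [heading=180, draw]
REPEAT 3 [
  -- iteration 1/3 --
  BK 11.5: (-4.7,-10) -> (6.8,-10) [heading=180, draw]
  FD 14.7: (6.8,-10) -> (-7.9,-10) [heading=180, draw]
  RT 270: heading 180 -> 270
  -- iteration 2/3 --
  BK 11.5: (-7.9,-10) -> (-7.9,1.5) [heading=270, draw]
  FD 14.7: (-7.9,1.5) -> (-7.9,-13.2) [heading=270, draw]
  RT 270: heading 270 -> 0
  -- iteration 3/3 --
  BK 11.5: (-7.9,-13.2) -> (-19.4,-13.2) [heading=0, draw]
  FD 14.7: (-19.4,-13.2) -> (-4.7,-13.2) [heading=0, draw]
  RT 270: heading 0 -> 90
]
FD 1.5: (-4.7,-13.2) -> (-4.7,-11.7) [heading=90, draw]
FD 8.1: (-4.7,-11.7) -> (-4.7,-3.6) [heading=90, draw]
Final: pos=(-4.7,-3.6), heading=90, 10 segment(s) drawn

Start position: (5, -10)
Final position: (-4.7, -3.6)
Distance = 11.621; >= 1e-6 -> NOT closed

Answer: no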